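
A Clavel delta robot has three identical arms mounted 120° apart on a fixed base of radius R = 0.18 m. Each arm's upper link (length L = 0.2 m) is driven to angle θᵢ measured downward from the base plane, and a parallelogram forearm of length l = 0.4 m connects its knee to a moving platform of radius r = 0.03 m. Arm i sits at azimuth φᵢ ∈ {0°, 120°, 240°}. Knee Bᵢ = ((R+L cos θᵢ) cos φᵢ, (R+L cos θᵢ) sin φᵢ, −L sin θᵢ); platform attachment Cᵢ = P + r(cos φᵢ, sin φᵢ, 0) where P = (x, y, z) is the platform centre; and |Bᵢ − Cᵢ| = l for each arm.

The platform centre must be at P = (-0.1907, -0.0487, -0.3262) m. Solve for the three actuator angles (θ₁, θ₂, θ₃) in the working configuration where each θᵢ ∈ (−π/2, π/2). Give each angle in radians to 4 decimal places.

φ1=0.0° → target in arm frame (-0.1907, -0.0487)
  A=0.3407, B=-0.3262, C=(l²−L²−A²−y'²−z²)/(2L)=-0.2621
  θ1 = atan2(B,A) + arccos(C/0.4717) = 1.3964
arm 2 (φ=120.0°): x'=0.0532, y'=0.1895
  A cos θ + B sin θ = C:  0.0968·cos θ + -0.3262·sin θ = -0.0792
  θ2 = atan2(B,A) + arccos(C/0.3403) = 0.5236
φ3=240.0° → target in arm frame (0.1375, -0.1408)
  A=0.0125, B=-0.3262, C=(l²−L²−A²−y'²−z²)/(2L)=-0.0160
  γ=atan2(-0.3262,0.0125)=-1.5326;  ψ=arccos(-0.0489)=1.6197;  θ3=γ+ψ≈0.0872

θ₁ = 1.3964, θ₂ = 0.5236, θ₃ = 0.0872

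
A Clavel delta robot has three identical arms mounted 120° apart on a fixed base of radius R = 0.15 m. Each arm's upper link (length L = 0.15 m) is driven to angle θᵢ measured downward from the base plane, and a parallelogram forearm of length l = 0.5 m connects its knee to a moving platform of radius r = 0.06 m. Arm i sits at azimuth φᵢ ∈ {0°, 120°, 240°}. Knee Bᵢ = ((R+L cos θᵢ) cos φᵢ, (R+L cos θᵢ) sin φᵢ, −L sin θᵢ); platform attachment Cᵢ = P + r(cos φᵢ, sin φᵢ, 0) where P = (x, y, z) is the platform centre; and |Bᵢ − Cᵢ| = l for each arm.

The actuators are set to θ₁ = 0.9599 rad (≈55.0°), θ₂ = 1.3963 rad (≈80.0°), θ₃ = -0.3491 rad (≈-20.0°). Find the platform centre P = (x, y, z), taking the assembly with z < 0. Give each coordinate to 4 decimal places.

(-0.0638, -0.3095, -0.4338)

S1 = (0.1760·cos0.0°, 0.1760·sin0.0°, -0.1229) = (0.1760, 0.0000, -0.1229)
arm 2 at φ=120.0°: ρ2 = 0.1160;  S2 = (-0.0580, 0.1005, -0.1477)
φ3=240.0°: virtual centre (-0.1155, -0.2000, 0.0513), radius l
eliminate P² terms by subtracting sphere 1 from 2 and 3
[-0.4681 0.2010 -0.0497]·P = -0.0108;  [-0.5830 -0.4000 0.3484]·P = 0.0099
Cramer: x(z) = 0.0077+0.1647z;  y(z) = -0.0359+0.6308z
sphere 1 gives Az²+Bz+C=0 with A=1.4251, B=0.1450, C=-0.2053;  B²−4AC=1.1911;  roots -0.4338, 0.3320;  negative root z = -0.4338
x = -0.0638, y = -0.3095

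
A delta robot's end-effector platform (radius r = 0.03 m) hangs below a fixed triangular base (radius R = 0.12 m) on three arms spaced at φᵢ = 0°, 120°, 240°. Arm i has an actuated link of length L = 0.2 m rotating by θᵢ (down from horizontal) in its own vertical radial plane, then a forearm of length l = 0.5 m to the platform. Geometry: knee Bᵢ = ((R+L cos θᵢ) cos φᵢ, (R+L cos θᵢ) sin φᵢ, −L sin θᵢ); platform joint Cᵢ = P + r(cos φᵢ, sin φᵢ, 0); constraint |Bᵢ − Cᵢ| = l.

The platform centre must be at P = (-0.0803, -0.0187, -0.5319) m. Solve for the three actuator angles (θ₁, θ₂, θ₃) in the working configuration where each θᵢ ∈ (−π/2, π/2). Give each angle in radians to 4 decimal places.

φ1=0.0° → target in arm frame (-0.0803, -0.0187)
  A cos θ + B sin θ = C:  0.1703·cos θ + -0.5319·sin θ = -0.2557
  √(A²+B²)=0.5585;  θ1 = -1.2609+2.0463 ≈ 0.7854
arm 2 (φ=120.0°): x'=0.0240, y'=0.0789
  e−x'=0.0660;  (l²−L²−(e−x')²−y'²−z²)/2L = -0.2088
  √(A²+B²)=0.5360;  θ2 = -1.4473+1.9709 ≈ 0.5236
rotate P by −φ3: (0.0563, -0.0602, -0.5319)
  e−x'=0.0337;  (l²−L²−(e−x')²−y'²−z²)/2L = -0.1942
  γ=atan2(-0.5319,0.0337)=-1.5076;  ψ=arccos(-0.3643)=1.9437;  θ3=γ+ψ≈0.4361

θ₁ = 0.7854, θ₂ = 0.5236, θ₃ = 0.4361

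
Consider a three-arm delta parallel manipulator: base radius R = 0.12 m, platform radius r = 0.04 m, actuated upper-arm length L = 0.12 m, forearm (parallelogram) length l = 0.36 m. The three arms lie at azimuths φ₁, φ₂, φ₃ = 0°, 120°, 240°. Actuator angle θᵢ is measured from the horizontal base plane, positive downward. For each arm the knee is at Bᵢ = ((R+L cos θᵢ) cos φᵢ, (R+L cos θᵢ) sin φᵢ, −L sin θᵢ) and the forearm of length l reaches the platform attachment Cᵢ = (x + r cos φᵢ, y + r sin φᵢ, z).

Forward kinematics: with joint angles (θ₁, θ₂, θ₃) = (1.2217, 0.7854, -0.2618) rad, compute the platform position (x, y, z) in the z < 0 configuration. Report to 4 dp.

(-0.1458, -0.1203, -0.3223)

φ1=0.0°: virtual centre (0.1210, 0.0000, -0.1128), radius l
arm 2 at φ=120.0°: ρ2 = 0.1649;  centre 2 = (-0.0824, 0.1428, -0.0849)
arm 3 at φ=240.0°: ρ3 = 0.1959;  centre 3 = (-0.0980, -0.1697, 0.0311)
|centre ₂|²−|centre ₁|² = 0.0070;  |centre ₃|²−|centre ₁|² = 0.0120
[-0.4069 0.2855 0.0558]·P = 0.0070;  [-0.4380 -0.3393 0.2876]·P = 0.0120
det = 0.2632;  x = -0.0220+0.3841z,  y = -0.0069+0.3519z
into |P−centre ₁|² = l²: 1.2714z² + 0.1108z + -0.0964 = 0;  Δ = 0.5023;  z = -0.3223 or 0.2352 → z<0 root = -0.3223
x = -0.1458, y = -0.1203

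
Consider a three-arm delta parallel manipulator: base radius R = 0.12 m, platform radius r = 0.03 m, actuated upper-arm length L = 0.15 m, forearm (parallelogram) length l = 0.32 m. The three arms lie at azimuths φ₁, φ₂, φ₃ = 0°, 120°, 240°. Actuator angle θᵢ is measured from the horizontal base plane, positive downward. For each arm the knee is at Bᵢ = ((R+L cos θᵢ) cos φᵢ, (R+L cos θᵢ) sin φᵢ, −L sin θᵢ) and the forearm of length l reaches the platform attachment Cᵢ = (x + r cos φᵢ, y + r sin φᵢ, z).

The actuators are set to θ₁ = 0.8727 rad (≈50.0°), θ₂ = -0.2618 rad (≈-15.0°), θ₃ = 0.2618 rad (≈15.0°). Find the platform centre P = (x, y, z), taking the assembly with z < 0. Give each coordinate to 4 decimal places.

(-0.1049, 0.0457, -0.2393)

arm 1 at φ=0.0°: ρ1 = 0.1864;  O1 = (0.1864, 0.0000, -0.1149)
arm 2 at φ=120.0°: ρ2 = 0.2349;  O2 = (-0.1174, 0.2034, 0.0388)
arm 3 at φ=240.0°: ρ3 = 0.2349;  O3 = (-0.1174, -0.2034, -0.0388)
|O₂|²−|O₁|² = 0.0087;  |O₃|²−|O₁|² = 0.0087
[-0.6077 0.4068 0.3075]·P = 0.0087;  [-0.6077 -0.4068 0.1522]·P = 0.0087
Cramer: x(z) = -0.0144+0.3782z;  y(z) = 0.0000-0.1909z
quadratic in z: (1.1794)z²+(0.0780)z+(-0.0489)=0, √Δ=0.4865 → z ∈ {-0.2393, 0.1732}; z = -0.2393 (taking z<0)
x = -0.1049, y = 0.0457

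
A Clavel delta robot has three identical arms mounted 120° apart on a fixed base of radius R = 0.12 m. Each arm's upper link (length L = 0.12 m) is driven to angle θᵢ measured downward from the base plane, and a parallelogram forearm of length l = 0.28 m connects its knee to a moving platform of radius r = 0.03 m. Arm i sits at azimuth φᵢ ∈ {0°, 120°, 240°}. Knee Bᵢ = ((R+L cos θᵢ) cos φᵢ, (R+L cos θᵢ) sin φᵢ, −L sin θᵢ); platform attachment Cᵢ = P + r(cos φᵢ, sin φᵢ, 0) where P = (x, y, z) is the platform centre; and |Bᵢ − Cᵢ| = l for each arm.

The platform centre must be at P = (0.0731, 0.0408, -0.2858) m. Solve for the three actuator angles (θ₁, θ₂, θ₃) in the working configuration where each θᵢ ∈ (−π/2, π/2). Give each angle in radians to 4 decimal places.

rotate P by −φ1: (0.0731, 0.0408, -0.2858)
  A=0.0169, B=-0.2858, C=(l²−L²−A²−y'²−z²)/(2L)=-0.0818
  √(A²+B²)=0.2863;  θ1 = -1.5117+1.8605 ≈ 0.3488
rotate P by −φ2: (-0.0012, -0.0837, -0.2858)
  A=0.0912, B=-0.2858, C=(l²−L²−A²−y'²−z²)/(2L)=-0.1375
  θ2 = atan2(B,A) + arccos(C/0.3000) = 0.7852
rotate P by −φ3: (-0.0719, 0.0429, -0.2858)
  A=0.1619, B=-0.2858, C=(l²−L²−A²−y'²−z²)/(2L)=-0.1905
  √(A²+B²)=0.3285;  θ3 = -1.0554+2.1896 ≈ 1.1342

θ₁ = 0.3488, θ₂ = 0.7852, θ₃ = 1.1342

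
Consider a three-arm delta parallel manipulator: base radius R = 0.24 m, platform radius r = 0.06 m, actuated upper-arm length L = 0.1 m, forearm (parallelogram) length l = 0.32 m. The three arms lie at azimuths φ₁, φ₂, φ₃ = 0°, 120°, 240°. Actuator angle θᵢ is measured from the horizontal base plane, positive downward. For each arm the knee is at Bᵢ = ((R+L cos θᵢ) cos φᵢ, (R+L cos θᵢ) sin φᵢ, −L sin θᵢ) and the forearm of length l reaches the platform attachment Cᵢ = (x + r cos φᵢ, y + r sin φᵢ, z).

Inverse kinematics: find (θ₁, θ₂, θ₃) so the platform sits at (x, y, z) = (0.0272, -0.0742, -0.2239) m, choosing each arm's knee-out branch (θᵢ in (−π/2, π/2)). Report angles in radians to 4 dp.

θ₁ = 0.3488, θ₂ = 1.2212, θ₃ = 0.0874

φ1=0.0° → target in arm frame (0.0272, -0.0742)
  e−x'=0.1528;  (l²−L²−(e−x')²−y'²−z²)/2L = 0.0671
  √(A²+B²)=0.2711;  θ1 = -0.9719+1.3207 ≈ 0.3488
φ2=120.0° → target in arm frame (-0.0779, 0.0135)
  e−x'=0.2579;  (l²−L²−(e−x')²−y'²−z²)/2L = -0.1220
  γ=atan2(-0.2239,0.2579)=-0.7150;  ψ=arccos(-0.3573)=1.9362;  θ2=γ+ψ≈1.2212
rotate P by −φ3: (0.0507, 0.0607, -0.2239)
  A cos θ + B sin θ = C:  0.1293·cos θ + -0.2239·sin θ = 0.1093
  θ3 = atan2(B,A) + arccos(C/0.2586) = 0.0874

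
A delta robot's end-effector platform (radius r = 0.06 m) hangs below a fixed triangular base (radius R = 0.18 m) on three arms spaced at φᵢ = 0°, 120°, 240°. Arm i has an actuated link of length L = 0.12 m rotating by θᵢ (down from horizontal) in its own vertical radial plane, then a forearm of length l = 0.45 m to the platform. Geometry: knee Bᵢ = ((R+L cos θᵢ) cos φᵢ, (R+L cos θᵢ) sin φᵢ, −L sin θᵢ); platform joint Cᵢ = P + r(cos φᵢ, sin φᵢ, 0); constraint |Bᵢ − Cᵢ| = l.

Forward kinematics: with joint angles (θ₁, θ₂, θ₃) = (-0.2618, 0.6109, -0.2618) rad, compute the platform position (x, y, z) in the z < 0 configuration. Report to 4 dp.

S1 = (0.2359·cos0.0°, 0.2359·sin0.0°, 0.0311) = (0.2359, 0.0000, 0.0311)
S2 = (0.2183·cos120.0°, 0.2183·sin120.0°, -0.0688) = (-0.1091, 0.1890, -0.0688)
S3 = (0.2359·cos240.0°, 0.2359·sin240.0°, 0.0311) = (-0.1180, -0.2043, 0.0311)
|S₂|²−|S₁|² = -0.0042;  |S₃|²−|S₁|² = 0.0000
linear system: -0.6901x+0.3781y = -0.0042−-0.1998z; -0.7077x+-0.4086y = 0.0000−0.0000z
Cramer: x(z) = 0.0031-0.1485z;  y(z) = -0.0054+0.2573z
into |P−S₁|² = l²: 1.0883z² + 0.0042z + -0.1473 = 0;  Δ = 0.6413;  z = -0.3699 or 0.3660 → z<0 root = -0.3699
x = 0.0581, y = -0.1006

(0.0581, -0.1006, -0.3699)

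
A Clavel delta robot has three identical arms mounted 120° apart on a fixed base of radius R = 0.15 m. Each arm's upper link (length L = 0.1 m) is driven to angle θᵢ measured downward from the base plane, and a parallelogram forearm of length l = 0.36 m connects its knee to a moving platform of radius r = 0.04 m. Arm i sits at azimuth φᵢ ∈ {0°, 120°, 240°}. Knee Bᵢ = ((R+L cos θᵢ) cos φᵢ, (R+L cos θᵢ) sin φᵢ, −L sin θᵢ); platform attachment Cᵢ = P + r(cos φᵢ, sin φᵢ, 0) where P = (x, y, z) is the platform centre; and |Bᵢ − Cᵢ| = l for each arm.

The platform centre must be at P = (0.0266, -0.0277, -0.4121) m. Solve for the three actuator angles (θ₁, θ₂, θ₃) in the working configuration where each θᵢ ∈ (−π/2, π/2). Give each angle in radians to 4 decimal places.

rotate P by −φ1: (0.0266, -0.0277, -0.4121)
  A=0.0834, B=-0.4121, C=(l²−L²−A²−y'²−z²)/(2L)=-0.2897
  γ=atan2(-0.4121,0.0834)=-1.3711;  ψ=arccos(-0.6891)=2.3311;  θ1=γ+ψ≈0.9600
arm 2 (φ=120.0°): x'=-0.0373, y'=-0.0092
  A cos θ + B sin θ = C:  0.1473·cos θ + -0.4121·sin θ = -0.3600
  γ=atan2(-0.4121,0.1473)=-1.2275;  ψ=arccos(-0.8227)=2.5369;  θ2=γ+ψ≈1.3093
φ3=240.0° → target in arm frame (0.0107, 0.0369)
  A cos θ + B sin θ = C:  0.0993·cos θ + -0.4121·sin θ = -0.3072
  θ3 = atan2(B,A) + arccos(C/0.4239) = 1.0472

θ₁ = 0.9600, θ₂ = 1.3093, θ₃ = 1.0472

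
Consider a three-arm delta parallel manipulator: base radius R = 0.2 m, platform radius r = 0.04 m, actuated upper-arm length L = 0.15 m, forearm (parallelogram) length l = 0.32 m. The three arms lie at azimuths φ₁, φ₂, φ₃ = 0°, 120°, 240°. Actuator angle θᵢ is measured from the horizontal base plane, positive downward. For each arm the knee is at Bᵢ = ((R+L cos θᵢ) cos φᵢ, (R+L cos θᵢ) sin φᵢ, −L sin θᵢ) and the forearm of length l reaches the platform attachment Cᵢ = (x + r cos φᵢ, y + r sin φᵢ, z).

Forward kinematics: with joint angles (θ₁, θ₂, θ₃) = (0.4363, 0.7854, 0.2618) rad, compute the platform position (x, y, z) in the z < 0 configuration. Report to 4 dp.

φ1=0.0°: virtual centre (0.2959, 0.0000, -0.0634), radius l
φ2=120.0°: virtual centre (-0.1330, 0.2304, -0.1061), radius l
S3 = (0.3049·cos240.0°, 0.3049·sin240.0°, -0.0388) = (-0.1524, -0.2640, -0.0388)
subtract pairs → two planes through P
linear system: -0.8580x+0.4608y = -0.0096−-0.0854z; -0.8968x+-0.5281y = 0.0029−0.0491z
det = 0.8663;  x = 0.0043+-0.0259z,  y = -0.0127+0.1370z
quadratic in z: (1.0194)z²+(0.1384)z+(-0.0132)=0, √Δ=0.2699 → z ∈ {-0.2002, 0.0645}; z = -0.2002 (taking z<0)
x = 0.0095, y = -0.0402

(0.0095, -0.0402, -0.2002)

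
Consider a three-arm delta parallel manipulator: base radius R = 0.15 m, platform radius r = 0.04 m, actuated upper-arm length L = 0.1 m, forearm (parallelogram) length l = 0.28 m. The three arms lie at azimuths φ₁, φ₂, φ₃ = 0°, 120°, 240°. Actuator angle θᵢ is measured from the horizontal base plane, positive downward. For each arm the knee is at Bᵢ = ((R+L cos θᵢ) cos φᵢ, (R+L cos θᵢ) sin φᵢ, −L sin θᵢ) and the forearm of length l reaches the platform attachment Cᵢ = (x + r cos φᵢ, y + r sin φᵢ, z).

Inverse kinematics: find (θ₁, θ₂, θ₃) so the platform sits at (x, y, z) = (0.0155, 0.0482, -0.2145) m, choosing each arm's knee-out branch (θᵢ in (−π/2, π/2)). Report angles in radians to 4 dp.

arm 1 (φ=0.0°): x'=0.0155, y'=0.0482
  e−x'=0.0945;  (l²−L²−(e−x')²−y'²−z²)/2L = 0.0557
  γ=atan2(-0.2145,0.0945)=-1.1558;  ψ=arccos(0.2376)=1.3309;  θ1=γ+ψ≈0.1751
rotate P by −φ2: (0.0340, -0.0375, -0.2145)
  e−x'=0.0760;  (l²−L²−(e−x')²−y'²−z²)/2L = 0.0760
  γ=atan2(-0.2145,0.0760)=-1.2303;  ψ=arccos(0.3341)=1.2302;  θ2=γ+ψ≈-0.0001
rotate P by −φ3: (-0.0495, -0.0107, -0.2145)
  A cos θ + B sin θ = C:  0.1595·cos θ + -0.2145·sin θ = -0.0158
  √(A²+B²)=0.2673;  θ3 = -0.9314+1.6300 ≈ 0.6985

θ₁ = 0.1751, θ₂ = -0.0001, θ₃ = 0.6985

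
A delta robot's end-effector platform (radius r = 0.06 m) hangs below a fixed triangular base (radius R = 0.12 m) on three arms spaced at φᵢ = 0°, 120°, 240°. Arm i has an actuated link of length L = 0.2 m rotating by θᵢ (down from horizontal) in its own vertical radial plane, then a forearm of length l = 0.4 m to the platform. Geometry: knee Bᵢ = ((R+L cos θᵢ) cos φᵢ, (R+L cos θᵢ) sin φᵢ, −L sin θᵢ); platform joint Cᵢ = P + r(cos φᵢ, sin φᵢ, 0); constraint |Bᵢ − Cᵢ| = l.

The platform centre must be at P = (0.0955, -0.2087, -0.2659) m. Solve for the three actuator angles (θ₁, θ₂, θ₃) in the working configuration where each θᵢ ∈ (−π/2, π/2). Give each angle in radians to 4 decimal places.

arm 1 (φ=0.0°): x'=0.0955, y'=-0.2087
  A=-0.0355, B=-0.2659, C=(l²−L²−A²−y'²−z²)/(2L)=0.0112
  γ=atan2(-0.2659,-0.0355)=-1.7035;  ψ=arccos(0.0418)=1.5290;  θ1=γ+ψ≈-0.1745
φ2=120.0° → target in arm frame (-0.2285, 0.0216)
  A=0.2885, B=-0.2659, C=(l²−L²−A²−y'²−z²)/(2L)=-0.0860
  θ2 = atan2(B,A) + arccos(C/0.3923) = 1.0471
arm 3 (φ=240.0°): x'=0.1330, y'=0.1871
  A cos θ + B sin θ = C:  -0.0730·cos θ + -0.2659·sin θ = 0.0224
  θ3 = atan2(B,A) + arccos(C/0.2757) = -0.3494

θ₁ = -0.1745, θ₂ = 1.0471, θ₃ = -0.3494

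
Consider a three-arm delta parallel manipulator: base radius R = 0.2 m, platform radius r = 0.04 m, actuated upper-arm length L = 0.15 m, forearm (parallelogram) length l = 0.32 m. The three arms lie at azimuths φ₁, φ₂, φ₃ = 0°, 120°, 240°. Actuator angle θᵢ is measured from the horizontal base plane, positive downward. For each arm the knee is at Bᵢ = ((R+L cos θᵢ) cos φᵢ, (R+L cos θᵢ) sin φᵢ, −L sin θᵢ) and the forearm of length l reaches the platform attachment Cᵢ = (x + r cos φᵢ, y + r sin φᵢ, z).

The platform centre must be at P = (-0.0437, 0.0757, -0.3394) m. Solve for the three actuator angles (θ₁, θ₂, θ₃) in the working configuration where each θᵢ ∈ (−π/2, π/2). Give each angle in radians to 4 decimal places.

arm 1 (φ=0.0°): x'=-0.0437, y'=0.0757
  e−x'=0.2037;  (l²−L²−(e−x')²−y'²−z²)/2L = -0.2751
  √(A²+B²)=0.3958;  θ1 = -1.0302+2.3390 ≈ 1.3088
rotate P by −φ2: (0.0874, 0.0000, -0.3394)
  A cos θ + B sin θ = C:  0.0726·cos θ + -0.3394·sin θ = -0.1352
  √(A²+B²)=0.3471;  θ2 = -1.3601+1.9709 ≈ 0.6109
φ3=240.0° → target in arm frame (-0.0437, -0.0757)
  A cos θ + B sin θ = C:  0.2037·cos θ + -0.3394·sin θ = -0.2751
  θ3 = atan2(B,A) + arccos(C/0.3958) = 1.3088

θ₁ = 1.3088, θ₂ = 0.6109, θ₃ = 1.3088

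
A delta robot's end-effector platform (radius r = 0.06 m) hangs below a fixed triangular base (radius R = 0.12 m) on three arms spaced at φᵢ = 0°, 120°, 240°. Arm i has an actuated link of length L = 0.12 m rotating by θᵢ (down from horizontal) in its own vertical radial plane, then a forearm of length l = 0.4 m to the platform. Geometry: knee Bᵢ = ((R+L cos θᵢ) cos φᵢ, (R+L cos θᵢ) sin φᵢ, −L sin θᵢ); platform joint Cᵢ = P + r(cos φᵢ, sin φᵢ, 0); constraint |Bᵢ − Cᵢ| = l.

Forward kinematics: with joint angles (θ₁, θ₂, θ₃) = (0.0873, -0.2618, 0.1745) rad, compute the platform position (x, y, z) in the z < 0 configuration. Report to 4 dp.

(-0.0201, 0.0592, -0.3520)

S1 = (0.1795·cos0.0°, 0.1795·sin0.0°, -0.0105) = (0.1795, 0.0000, -0.0105)
S2 = (0.1759·cos120.0°, 0.1759·sin120.0°, 0.0311) = (-0.0880, 0.1523, 0.0311)
arm 3 at φ=240.0°: e+L cos θ3 = 0.1782;  S3 = (-0.0891, -0.1543, -0.0208)
subtract pairs → two planes through P
plane₁₂: -0.5350x+0.3047y+0.0830z = -0.0004
Cramer: x(z) = 0.0006+0.0587z;  y(z) = -0.0004-0.1694z
quadratic in z: (1.0322)z²+(0.0001)z+(-0.1279)=0, √Δ=0.7265 → z ∈ {-0.3520, 0.3519}; z = -0.3520 (taking z<0)
x = -0.0201, y = 0.0592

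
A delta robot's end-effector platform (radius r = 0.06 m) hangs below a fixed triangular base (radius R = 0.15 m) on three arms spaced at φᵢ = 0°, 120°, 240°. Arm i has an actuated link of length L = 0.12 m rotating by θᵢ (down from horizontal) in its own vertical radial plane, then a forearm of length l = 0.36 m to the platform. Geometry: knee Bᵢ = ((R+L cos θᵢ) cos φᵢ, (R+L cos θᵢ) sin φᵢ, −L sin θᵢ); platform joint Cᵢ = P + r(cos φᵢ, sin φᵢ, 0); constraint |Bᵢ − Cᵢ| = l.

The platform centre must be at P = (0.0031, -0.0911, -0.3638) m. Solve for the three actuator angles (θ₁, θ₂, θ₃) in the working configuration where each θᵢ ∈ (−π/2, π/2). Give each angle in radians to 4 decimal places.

rotate P by −φ1: (0.0031, -0.0911, -0.3638)
  A cos θ + B sin θ = C:  0.0869·cos θ + -0.3638·sin θ = -0.1375
  √(A²+B²)=0.3740;  θ1 = -1.3363+1.9473 ≈ 0.6109
rotate P by −φ2: (-0.0804, 0.0429, -0.3638)
  A=0.1704, B=-0.3638, C=(l²−L²−A²−y'²−z²)/(2L)=-0.2002
  θ2 = atan2(B,A) + arccos(C/0.4017) = 0.9597
rotate P by −φ3: (0.0773, 0.0482, -0.3638)
  e−x'=0.0127;  (l²−L²−(e−x')²−y'²−z²)/2L = -0.0818
  γ=atan2(-0.3638,0.0127)=-1.5360;  ψ=arccos(-0.2248)=1.7975;  θ3=γ+ψ≈0.2615

θ₁ = 0.6109, θ₂ = 0.9597, θ₃ = 0.2615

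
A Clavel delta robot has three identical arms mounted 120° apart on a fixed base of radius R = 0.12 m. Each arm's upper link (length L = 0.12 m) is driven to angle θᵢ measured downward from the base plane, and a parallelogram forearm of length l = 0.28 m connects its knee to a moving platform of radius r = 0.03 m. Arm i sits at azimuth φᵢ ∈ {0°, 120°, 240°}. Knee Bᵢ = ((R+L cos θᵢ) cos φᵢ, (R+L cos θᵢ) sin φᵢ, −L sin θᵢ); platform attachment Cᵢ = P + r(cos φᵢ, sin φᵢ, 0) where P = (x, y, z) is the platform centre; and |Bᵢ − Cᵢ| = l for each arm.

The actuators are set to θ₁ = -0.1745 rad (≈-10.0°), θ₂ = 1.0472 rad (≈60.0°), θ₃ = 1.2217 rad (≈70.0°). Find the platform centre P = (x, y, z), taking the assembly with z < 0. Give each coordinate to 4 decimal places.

centre 1 = (0.2082·cos0.0°, 0.2082·sin0.0°, 0.0208) = (0.2082, 0.0000, 0.0208)
centre 2 = (0.1500·cos120.0°, 0.1500·sin120.0°, -0.1039) = (-0.0750, 0.1299, -0.1039)
arm 3 at φ=240.0°: (R−r)+L cos θ3 = 0.1310;  centre 3 = (-0.0655, -0.1135, -0.1128)
eliminate P² terms by subtracting sphere 1 from 2 and 3
[-0.5664 0.2598 -0.2495]·P = -0.0105;  [-0.5474 -0.2270 -0.2672]·P = -0.0139
det = 0.2708;  x = 0.0221+-0.4655z,  y = 0.0079+-0.0544z
quadratic in z: (1.2197)z²+(0.1307)z+(-0.0433)=0, √Δ=0.4777 → z ∈ {-0.2494, 0.1423}; z = -0.2494 (taking z<0)
x = 0.1382, y = 0.0214

(0.1382, 0.0214, -0.2494)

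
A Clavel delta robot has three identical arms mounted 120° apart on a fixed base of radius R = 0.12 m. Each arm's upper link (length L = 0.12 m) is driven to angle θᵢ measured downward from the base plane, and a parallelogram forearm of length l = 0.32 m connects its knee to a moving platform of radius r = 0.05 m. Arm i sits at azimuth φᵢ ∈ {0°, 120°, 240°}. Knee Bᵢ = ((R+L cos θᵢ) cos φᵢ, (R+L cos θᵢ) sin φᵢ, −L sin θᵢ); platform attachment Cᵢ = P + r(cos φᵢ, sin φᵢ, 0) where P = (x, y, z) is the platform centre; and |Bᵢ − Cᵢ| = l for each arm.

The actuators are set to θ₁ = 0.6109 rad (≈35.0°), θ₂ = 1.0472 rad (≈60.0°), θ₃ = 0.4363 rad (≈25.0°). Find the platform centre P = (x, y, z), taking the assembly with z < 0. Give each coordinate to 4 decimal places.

arm 1 at φ=0.0°: (R−r)+L cos θ1 = 0.1683;  S1 = (0.1683, 0.0000, -0.0688)
S2 = (0.1300·cos120.0°, 0.1300·sin120.0°, -0.1039) = (-0.0650, 0.1126, -0.1039)
S3 = (0.1788·cos240.0°, 0.1788·sin240.0°, -0.0507) = (-0.0894, -0.1548, -0.0507)
eliminate P² terms by subtracting sphere 1 from 2 and 3
plane₁₂: -0.4666x+0.2252y+-0.0702z = -0.0054
Cramer: x(z) = 0.0051-0.0521z;  y(z) = -0.0132+0.2038z
sphere 1 gives Az²+Bz+C=0 with A=1.0442, B=0.1493, C=-0.0709;  B²−4AC=0.3182;  roots -0.3416, 0.1986;  negative root z = -0.3416
x = 0.0229, y = -0.0828

(0.0229, -0.0828, -0.3416)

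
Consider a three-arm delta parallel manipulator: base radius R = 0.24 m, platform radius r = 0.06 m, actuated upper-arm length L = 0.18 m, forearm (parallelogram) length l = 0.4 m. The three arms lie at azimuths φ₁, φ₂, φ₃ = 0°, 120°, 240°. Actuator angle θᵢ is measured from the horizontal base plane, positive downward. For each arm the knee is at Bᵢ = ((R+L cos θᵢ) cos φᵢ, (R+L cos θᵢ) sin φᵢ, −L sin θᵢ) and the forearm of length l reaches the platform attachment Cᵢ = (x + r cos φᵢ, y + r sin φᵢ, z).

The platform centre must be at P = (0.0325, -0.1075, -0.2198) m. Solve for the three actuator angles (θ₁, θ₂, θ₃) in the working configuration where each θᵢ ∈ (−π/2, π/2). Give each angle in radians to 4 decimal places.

θ₁ = 0.0876, θ₂ = 0.9601, θ₃ = -0.3488

rotate P by −φ1: (0.0325, -0.1075, -0.2198)
  A=0.1475, B=-0.2198, C=(l²−L²−A²−y'²−z²)/(2L)=0.1277
  θ1 = atan2(B,A) + arccos(C/0.2647) = 0.0876
rotate P by −φ2: (-0.1093, 0.0256, -0.2198)
  A=0.2893, B=-0.2198, C=(l²−L²−A²−y'²−z²)/(2L)=-0.0141
  θ2 = atan2(B,A) + arccos(C/0.3634) = 0.9601
rotate P by −φ3: (0.0768, 0.0819, -0.2198)
  A=0.1032, B=-0.2198, C=(l²−L²−A²−y'²−z²)/(2L)=0.1721
  θ3 = atan2(B,A) + arccos(C/0.2428) = -0.3488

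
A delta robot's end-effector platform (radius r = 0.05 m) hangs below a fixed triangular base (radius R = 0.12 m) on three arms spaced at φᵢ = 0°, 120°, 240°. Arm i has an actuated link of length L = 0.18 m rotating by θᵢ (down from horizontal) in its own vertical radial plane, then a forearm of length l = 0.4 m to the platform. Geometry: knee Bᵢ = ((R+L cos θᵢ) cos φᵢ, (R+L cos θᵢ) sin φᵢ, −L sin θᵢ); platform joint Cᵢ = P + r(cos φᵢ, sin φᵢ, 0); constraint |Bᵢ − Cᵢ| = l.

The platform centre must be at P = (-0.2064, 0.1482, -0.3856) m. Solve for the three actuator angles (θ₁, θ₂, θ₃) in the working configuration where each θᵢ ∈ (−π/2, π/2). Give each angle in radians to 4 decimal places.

θ₁ = 1.3964, θ₂ = -0.0002, θ₃ = 0.9600

φ1=0.0° → target in arm frame (-0.2064, 0.1482)
  A cos θ + B sin θ = C:  0.2764·cos θ + -0.3856·sin θ = -0.3318
  θ1 = atan2(B,A) + arccos(C/0.4744) = 1.3964
rotate P by −φ2: (0.2315, 0.1046, -0.3856)
  e−x'=-0.1615;  (l²−L²−(e−x')²−y'²−z²)/2L = -0.1615
  √(A²+B²)=0.4181;  θ2 = -1.9675+1.9674 ≈ -0.0002
φ3=240.0° → target in arm frame (-0.0251, -0.2528)
  e−x'=0.0951;  (l²−L²−(e−x')²−y'²−z²)/2L = -0.2613
  γ=atan2(-0.3856,0.0951)=-1.3289;  ψ=arccos(-0.6579)=2.2889;  θ3=γ+ψ≈0.9600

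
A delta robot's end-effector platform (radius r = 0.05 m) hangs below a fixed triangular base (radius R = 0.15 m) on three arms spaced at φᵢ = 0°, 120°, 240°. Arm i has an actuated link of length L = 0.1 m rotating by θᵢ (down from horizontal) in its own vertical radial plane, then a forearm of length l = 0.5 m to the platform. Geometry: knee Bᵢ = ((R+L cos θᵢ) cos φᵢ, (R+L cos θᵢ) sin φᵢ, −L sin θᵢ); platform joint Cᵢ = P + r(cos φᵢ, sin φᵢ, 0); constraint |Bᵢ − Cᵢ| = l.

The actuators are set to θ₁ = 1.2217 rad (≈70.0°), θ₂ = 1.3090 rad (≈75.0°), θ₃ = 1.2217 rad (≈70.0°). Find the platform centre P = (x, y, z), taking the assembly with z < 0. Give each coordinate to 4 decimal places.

(0.0061, -0.0105, -0.5772)

φ1=0.0°: virtual centre (0.1342, 0.0000, -0.0940), radius l
arm 2 at φ=120.0°: ρ2 = 0.1259;  S2 = (-0.0629, 0.1090, -0.0966)
S3 = (0.1342·cos240.0°, 0.1342·sin240.0°, -0.0940) = (-0.0671, -0.1162, -0.0940)
eliminate P² terms by subtracting sphere 1 from 2 and 3
plane₁₂: -0.3943x+0.2180y+-0.0052z = -0.0017
Cramer: x(z) = 0.0022-0.0068z;  y(z) = -0.0037+0.0118z
quadratic in z: (1.0002)z²+(0.1896)z+(-0.2237)=0, √Δ=0.9649 → z ∈ {-0.5772, 0.3875}; z = -0.5772 (taking z<0)
x = 0.0061, y = -0.0105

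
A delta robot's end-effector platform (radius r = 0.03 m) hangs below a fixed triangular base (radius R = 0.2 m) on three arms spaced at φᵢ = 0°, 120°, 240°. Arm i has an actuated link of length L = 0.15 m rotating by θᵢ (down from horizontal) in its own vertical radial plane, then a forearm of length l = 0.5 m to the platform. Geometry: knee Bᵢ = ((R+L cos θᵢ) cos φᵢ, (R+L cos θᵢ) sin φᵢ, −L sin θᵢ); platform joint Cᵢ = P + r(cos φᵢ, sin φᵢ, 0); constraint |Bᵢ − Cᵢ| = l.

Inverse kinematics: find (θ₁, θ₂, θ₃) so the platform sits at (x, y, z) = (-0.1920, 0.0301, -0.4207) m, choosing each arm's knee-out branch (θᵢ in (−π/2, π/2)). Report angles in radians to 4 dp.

θ₁ = 1.2216, θ₂ = -0.0874, θ₃ = 0.1748

rotate P by −φ1: (-0.1920, 0.0301, -0.4207)
  A=0.3620, B=-0.4207, C=(l²−L²−A²−y'²−z²)/(2L)=-0.2715
  θ1 = atan2(B,A) + arccos(C/0.5550) = 1.2216
φ2=120.0° → target in arm frame (0.1221, 0.1512)
  e−x'=0.0479;  (l²−L²−(e−x')²−y'²−z²)/2L = 0.0845
  γ=atan2(-0.4207,0.0479)=-1.4574;  ψ=arccos(0.1995)=1.3699;  θ2=γ+ψ≈-0.0874
rotate P by −φ3: (0.0699, -0.1813, -0.4207)
  A cos θ + B sin θ = C:  0.1001·cos θ + -0.4207·sin θ = 0.0254
  θ3 = atan2(B,A) + arccos(C/0.4324) = 0.1748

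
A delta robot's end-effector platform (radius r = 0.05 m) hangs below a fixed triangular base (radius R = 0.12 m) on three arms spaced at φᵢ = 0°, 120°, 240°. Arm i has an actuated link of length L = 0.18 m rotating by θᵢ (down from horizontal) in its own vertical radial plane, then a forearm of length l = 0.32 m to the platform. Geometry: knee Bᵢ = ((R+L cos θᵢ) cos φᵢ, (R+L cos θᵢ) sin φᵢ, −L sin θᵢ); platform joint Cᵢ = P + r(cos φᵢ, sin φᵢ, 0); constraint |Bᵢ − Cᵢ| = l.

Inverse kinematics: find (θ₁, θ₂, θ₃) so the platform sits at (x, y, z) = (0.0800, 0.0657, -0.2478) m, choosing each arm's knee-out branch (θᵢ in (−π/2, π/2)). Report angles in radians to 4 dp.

rotate P by −φ1: (0.0800, 0.0657, -0.2478)
  A cos θ + B sin θ = C:  -0.0100·cos θ + -0.2478·sin θ = 0.0116
  γ=atan2(-0.2478,-0.0100)=-1.6111;  ψ=arccos(0.0468)=1.5240;  θ1=γ+ψ≈-0.0872
φ2=120.0° → target in arm frame (0.0169, -0.1021)
  A=0.0531, B=-0.2478, C=(l²−L²−A²−y'²−z²)/(2L)=-0.0129
  γ=atan2(-0.2478,0.0531)=-1.3597;  ψ=arccos(-0.0510)=1.6218;  θ2=γ+ψ≈0.2622
rotate P by −φ3: (-0.0969, 0.0364, -0.2478)
  e−x'=0.1669;  (l²−L²−(e−x')²−y'²−z²)/2L = -0.0572
  γ=atan2(-0.2478,0.1669)=-0.9781;  ψ=arccos(-0.1914)=1.7634;  θ3=γ+ψ≈0.7853

θ₁ = -0.0872, θ₂ = 0.2622, θ₃ = 0.7853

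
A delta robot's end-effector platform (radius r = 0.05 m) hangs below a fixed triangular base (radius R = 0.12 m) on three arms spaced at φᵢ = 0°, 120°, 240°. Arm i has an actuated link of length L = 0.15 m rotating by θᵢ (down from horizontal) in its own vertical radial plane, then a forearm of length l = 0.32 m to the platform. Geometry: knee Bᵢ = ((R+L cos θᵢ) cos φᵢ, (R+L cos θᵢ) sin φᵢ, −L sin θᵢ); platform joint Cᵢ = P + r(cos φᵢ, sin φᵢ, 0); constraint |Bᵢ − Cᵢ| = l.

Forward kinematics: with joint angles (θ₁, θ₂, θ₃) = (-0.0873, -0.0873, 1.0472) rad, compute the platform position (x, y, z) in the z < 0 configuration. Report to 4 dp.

(0.0777, 0.1345, -0.2403)

centre 1 = (0.2194·cos0.0°, 0.2194·sin0.0°, 0.0131) = (0.2194, 0.0000, 0.0131)
φ2=120.0°: virtual centre (-0.1097, 0.1900, 0.0131), radius l
centre 3 = (0.1450·cos240.0°, 0.1450·sin240.0°, -0.1299) = (-0.0725, -0.1256, -0.1299)
subtract pairs → two planes through P
[-0.6583 0.3801 0.0000]·P = 0.0000;  [-0.5839 -0.2511 -0.2860]·P = -0.0104
Cramer: x(z) = 0.0102-0.2807z;  y(z) = 0.0177-0.4861z
into |P−centre ₁|² = l²: 1.3151z² + 0.0741z + -0.0581 = 0;  Δ = 0.3114;  z = -0.2403 or 0.1840 → z<0 root = -0.2403
x = 0.0777, y = 0.1345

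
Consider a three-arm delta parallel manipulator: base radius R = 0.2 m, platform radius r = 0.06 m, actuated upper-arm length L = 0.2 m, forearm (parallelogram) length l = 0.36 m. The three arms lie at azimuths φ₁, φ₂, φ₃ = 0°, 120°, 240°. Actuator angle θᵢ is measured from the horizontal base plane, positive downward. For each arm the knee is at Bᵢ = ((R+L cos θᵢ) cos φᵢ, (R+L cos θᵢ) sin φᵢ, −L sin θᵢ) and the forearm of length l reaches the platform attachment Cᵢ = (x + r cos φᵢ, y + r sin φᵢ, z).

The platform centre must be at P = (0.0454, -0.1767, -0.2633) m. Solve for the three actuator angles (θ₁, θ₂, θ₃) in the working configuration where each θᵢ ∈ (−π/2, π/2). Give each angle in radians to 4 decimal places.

θ₁ = 0.5237, θ₂ = 1.3964, θ₃ = -0.0001

arm 1 (φ=0.0°): x'=0.0454, y'=-0.1767
  A=0.0946, B=-0.2633, C=(l²−L²−A²−y'²−z²)/(2L)=-0.0497
  θ1 = atan2(B,A) + arccos(C/0.2798) = 0.5237
φ2=120.0° → target in arm frame (-0.1757, 0.0490)
  A cos θ + B sin θ = C:  0.3157·cos θ + -0.2633·sin θ = -0.2045
  √(A²+B²)=0.4111;  θ2 = -0.6951+2.0915 ≈ 1.3964
rotate P by −φ3: (0.1303, 0.1277, -0.2633)
  A=0.0097, B=-0.2633, C=(l²−L²−A²−y'²−z²)/(2L)=0.0097
  θ3 = atan2(B,A) + arccos(C/0.2635) = -0.0001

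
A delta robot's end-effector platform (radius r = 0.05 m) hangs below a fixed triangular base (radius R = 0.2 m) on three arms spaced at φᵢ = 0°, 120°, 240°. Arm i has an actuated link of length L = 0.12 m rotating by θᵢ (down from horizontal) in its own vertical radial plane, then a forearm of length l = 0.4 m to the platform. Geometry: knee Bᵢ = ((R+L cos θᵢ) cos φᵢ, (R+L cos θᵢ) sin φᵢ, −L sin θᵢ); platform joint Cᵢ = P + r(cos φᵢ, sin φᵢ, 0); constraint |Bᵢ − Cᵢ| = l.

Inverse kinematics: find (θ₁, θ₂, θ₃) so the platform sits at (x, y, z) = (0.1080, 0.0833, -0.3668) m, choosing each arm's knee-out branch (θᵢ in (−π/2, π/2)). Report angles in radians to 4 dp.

θ₁ = 0.0874, θ₂ = 0.6112, θ₃ = 1.3091

arm 1 (φ=0.0°): x'=0.1080, y'=0.0833
  e−x'=0.0420;  (l²−L²−(e−x')²−y'²−z²)/2L = 0.0098
  θ1 = atan2(B,A) + arccos(C/0.3692) = 0.0874
arm 2 (φ=120.0°): x'=0.0181, y'=-0.1352
  A=0.1319, B=-0.3668, C=(l²−L²−A²−y'²−z²)/(2L)=-0.1025
  γ=atan2(-0.3668,0.1319)=-1.2257;  ψ=arccos(-0.2630)=1.8369;  θ2=γ+ψ≈0.6112
arm 3 (φ=240.0°): x'=-0.1261, y'=0.0519
  e−x'=0.2761;  (l²−L²−(e−x')²−y'²−z²)/2L = -0.2829
  θ3 = atan2(B,A) + arccos(C/0.4591) = 1.3091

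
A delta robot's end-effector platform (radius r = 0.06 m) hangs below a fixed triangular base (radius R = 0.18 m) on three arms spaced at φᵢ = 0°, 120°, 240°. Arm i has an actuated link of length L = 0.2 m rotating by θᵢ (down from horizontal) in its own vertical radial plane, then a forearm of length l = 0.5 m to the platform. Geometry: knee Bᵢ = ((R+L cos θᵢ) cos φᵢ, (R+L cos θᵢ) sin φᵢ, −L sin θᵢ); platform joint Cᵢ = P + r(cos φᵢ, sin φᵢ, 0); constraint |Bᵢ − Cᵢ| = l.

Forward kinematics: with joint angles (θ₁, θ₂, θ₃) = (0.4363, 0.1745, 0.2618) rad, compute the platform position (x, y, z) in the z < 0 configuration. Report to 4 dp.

arm 1 at φ=0.0°: (R−r)+L cos θ1 = 0.3013;  centre 1 = (0.3013, 0.0000, -0.0845)
arm 2 at φ=120.0°: (R−r)+L cos θ2 = 0.3170;  centre 2 = (-0.1585, 0.2745, -0.0347)
centre 3 = (0.3132·cos240.0°, 0.3132·sin240.0°, -0.0518) = (-0.1566, -0.2712, -0.0518)
subtract pairs → two planes through P
[-0.9195 0.5490 0.0996]·P = 0.0038;  [-0.9157 -0.5425 0.0655]·P = 0.0029
Cramer: x(z) = -0.0036+0.0899z;  y(z) = 0.0008-0.0309z
sphere 1 gives Az²+Bz+C=0 with A=1.0090, B=0.1142, C=-0.1499;  B²−4AC=0.6181;  roots -0.4462, 0.3330;  negative root z = -0.4462
x = -0.0437, y = 0.0146

(-0.0437, 0.0146, -0.4462)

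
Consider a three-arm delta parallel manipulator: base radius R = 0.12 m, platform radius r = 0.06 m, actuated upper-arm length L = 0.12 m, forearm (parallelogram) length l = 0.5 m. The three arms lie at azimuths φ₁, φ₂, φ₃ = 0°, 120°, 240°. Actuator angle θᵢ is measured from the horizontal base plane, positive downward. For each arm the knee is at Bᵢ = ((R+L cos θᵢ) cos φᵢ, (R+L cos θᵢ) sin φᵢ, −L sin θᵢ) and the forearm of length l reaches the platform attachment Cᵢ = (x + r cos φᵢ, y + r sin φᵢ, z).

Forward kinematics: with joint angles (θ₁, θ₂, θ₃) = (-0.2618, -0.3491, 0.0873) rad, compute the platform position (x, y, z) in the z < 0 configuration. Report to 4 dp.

φ1=0.0°: virtual centre (0.1759, 0.0000, 0.0311), radius l
O2 = (0.1728·cos120.0°, 0.1728·sin120.0°, 0.0410) = (-0.0864, 0.1496, 0.0410)
O3 = (0.1795·cos240.0°, 0.1795·sin240.0°, -0.0105) = (-0.0898, -0.1555, -0.0105)
eliminate P² terms by subtracting sphere 1 from 2 and 3
[-0.5246 0.2992 0.0200]·P = -0.0004;  [-0.5314 -0.3110 -0.0830]·P = 0.0004
det = 0.3221;  x = 0.0000+-0.0579z,  y = -0.0013+-0.1682z
quadratic in z: (1.0316)z²+(-0.0413)z+(-0.2181)=0, √Δ=0.9495 → z ∈ {-0.4402, 0.4802}; z = -0.4402 (taking z<0)
x = 0.0254, y = 0.0727

(0.0254, 0.0727, -0.4402)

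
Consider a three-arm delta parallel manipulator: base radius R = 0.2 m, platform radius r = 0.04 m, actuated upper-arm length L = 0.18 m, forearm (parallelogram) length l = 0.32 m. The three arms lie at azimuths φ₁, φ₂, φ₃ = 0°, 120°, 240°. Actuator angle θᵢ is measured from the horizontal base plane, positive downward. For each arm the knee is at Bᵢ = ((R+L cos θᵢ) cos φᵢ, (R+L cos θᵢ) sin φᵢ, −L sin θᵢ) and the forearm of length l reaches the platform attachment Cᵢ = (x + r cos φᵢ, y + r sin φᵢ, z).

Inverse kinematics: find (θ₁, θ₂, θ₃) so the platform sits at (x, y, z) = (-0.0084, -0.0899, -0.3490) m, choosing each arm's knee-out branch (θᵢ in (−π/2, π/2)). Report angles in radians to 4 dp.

arm 1 (φ=0.0°): x'=-0.0084, y'=-0.0899
  e−x'=0.1684;  (l²−L²−(e−x')²−y'²−z²)/2L = -0.2451
  √(A²+B²)=0.3875;  θ1 = -1.1212+2.2556 ≈ 1.1344
arm 2 (φ=120.0°): x'=-0.0737, y'=0.0522
  A=0.2337, B=-0.3490, C=(l²−L²−A²−y'²−z²)/(2L)=-0.3031
  γ=atan2(-0.3490,0.2337)=-0.9808;  ψ=arccos(-0.7217)=2.3771;  θ2=γ+ψ≈1.3963
φ3=240.0° → target in arm frame (0.0821, 0.0377)
  A=0.0779, B=-0.3490, C=(l²−L²−A²−y'²−z²)/(2L)=-0.1647
  θ3 = atan2(B,A) + arccos(C/0.3576) = 0.6984

θ₁ = 1.1344, θ₂ = 1.3963, θ₃ = 0.6984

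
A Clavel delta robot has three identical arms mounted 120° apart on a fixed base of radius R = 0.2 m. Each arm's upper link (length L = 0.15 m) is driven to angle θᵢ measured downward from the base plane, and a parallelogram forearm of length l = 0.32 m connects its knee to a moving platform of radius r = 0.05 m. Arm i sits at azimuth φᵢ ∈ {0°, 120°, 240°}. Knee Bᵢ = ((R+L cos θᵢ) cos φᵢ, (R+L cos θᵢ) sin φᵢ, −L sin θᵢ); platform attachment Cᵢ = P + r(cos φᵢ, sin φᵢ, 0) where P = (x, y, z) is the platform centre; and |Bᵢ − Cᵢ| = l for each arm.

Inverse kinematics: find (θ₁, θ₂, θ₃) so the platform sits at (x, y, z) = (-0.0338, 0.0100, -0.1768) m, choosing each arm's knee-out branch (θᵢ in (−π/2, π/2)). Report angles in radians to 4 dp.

rotate P by −φ1: (-0.0338, 0.0100, -0.1768)
  e−x'=0.1838;  (l²−L²−(e−x')²−y'²−z²)/2L = 0.0492
  √(A²+B²)=0.2550;  θ1 = -0.7660+1.3767 ≈ 0.6107
arm 2 (φ=120.0°): x'=0.0256, y'=0.0243
  A=0.1244, B=-0.1768, C=(l²−L²−A²−y'²−z²)/(2L)=0.1086
  √(A²+B²)=0.2162;  θ2 = -0.9575+1.0448 ≈ 0.0873
rotate P by −φ3: (0.0082, -0.0343, -0.1768)
  A=0.1418, B=-0.1768, C=(l²−L²−A²−y'²−z²)/(2L)=0.0912
  θ3 = atan2(B,A) + arccos(C/0.2266) = 0.2615

θ₁ = 0.6107, θ₂ = 0.0873, θ₃ = 0.2615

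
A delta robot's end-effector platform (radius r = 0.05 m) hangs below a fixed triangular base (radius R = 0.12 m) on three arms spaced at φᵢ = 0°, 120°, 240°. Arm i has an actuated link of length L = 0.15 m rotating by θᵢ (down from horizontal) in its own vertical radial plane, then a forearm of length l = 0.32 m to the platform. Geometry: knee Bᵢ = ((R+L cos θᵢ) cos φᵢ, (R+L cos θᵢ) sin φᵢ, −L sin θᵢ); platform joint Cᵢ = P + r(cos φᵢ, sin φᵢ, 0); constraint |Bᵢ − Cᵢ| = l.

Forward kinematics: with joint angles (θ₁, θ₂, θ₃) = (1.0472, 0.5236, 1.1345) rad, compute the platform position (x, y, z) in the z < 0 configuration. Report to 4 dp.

(-0.0355, 0.0918, -0.3777)

φ1=0.0°: virtual centre (0.1450, 0.0000, -0.1299), radius l
arm 2 at φ=120.0°: ρ2 = 0.1999;  O2 = (-0.1000, 0.1731, -0.0750)
O3 = (0.1334·cos240.0°, 0.1334·sin240.0°, -0.1359) = (-0.0667, -0.1155, -0.1359)
|O₂|²−|O₁|² = 0.0077;  |O₃|²−|O₁|² = -0.0016
plane₁₂: -0.4899x+0.3462y+0.1098z = 0.0077
Cramer: x(z) = -0.0047+0.0815z;  y(z) = 0.0156-0.2018z
quadratic in z: (1.0474)z²+(0.2291)z+(-0.0629)=0, √Δ=0.5621 → z ∈ {-0.3777, 0.1590}; z = -0.3777 (taking z<0)
x = -0.0355, y = 0.0918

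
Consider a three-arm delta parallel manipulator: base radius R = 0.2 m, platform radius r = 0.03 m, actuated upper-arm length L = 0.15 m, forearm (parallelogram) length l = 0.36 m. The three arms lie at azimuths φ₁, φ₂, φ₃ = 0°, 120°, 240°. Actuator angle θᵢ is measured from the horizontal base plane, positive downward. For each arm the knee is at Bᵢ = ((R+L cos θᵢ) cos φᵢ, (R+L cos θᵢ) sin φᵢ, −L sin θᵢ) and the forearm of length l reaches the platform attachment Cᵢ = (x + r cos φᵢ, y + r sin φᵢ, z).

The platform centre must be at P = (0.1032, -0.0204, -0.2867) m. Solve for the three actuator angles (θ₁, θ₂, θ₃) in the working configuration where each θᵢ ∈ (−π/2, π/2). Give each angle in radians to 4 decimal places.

rotate P by −φ1: (0.1032, -0.0204, -0.2867)
  A=0.0668, B=-0.2867, C=(l²−L²−A²−y'²−z²)/(2L)=0.0667
  θ1 = atan2(B,A) + arccos(C/0.2944) = 0.0002
φ2=120.0° → target in arm frame (-0.0693, -0.0792)
  A cos θ + B sin θ = C:  0.2393·cos θ + -0.2867·sin θ = -0.1287
  √(A²+B²)=0.3734;  θ2 = -0.8753+1.9227 ≈ 1.0474
arm 3 (φ=240.0°): x'=-0.0339, y'=0.0996
  A cos θ + B sin θ = C:  0.2039·cos θ + -0.2867·sin θ = -0.0887
  γ=atan2(-0.2867,0.2039)=-0.9525;  ψ=arccos(-0.2520)=1.8256;  θ3=γ+ψ≈0.8730

θ₁ = 0.0002, θ₂ = 1.0474, θ₃ = 0.8730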